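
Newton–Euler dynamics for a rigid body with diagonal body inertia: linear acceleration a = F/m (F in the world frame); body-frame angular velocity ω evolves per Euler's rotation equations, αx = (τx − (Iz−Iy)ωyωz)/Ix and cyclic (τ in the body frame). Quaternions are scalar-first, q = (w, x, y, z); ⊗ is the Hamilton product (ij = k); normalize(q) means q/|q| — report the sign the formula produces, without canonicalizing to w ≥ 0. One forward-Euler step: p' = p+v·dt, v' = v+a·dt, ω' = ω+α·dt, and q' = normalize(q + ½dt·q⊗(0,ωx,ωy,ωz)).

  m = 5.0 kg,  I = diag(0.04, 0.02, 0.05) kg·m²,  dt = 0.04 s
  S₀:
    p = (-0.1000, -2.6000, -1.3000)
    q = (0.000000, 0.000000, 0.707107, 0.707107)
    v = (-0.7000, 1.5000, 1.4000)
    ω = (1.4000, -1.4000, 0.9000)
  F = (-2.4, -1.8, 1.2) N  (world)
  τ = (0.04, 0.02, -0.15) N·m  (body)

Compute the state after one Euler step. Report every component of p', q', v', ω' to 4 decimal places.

a = F/m = (-0.4800, -0.3600, 0.2400)
p' = p + v·dt = (-0.1280, -2.5400, -1.2440)
v + (F/m)dt = (-0.7192, 1.4856, 1.4096)
ω×(Iω) gyroscopic = (-0.0378, -0.0126, 0.0392)
angular accel α = (1.9450, 1.6300, -3.7840)
new body rate ω' = (1.4778, -1.3348, 0.7486)
Hamilton product q⊗(0,ω) = (0.3535535, 1.6263461, 0.9899498, -0.9899498)
q' = normalize(q + ½dt·q⊗(0,ω)) = (0.0071, 0.0325, 0.7262, 0.6867)

p' = (-0.1280, -2.5400, -1.2440)
q' = (0.0071, 0.0325, 0.7262, 0.6867)
v' = (-0.7192, 1.4856, 1.4096)
ω' = (1.4778, -1.3348, 0.7486)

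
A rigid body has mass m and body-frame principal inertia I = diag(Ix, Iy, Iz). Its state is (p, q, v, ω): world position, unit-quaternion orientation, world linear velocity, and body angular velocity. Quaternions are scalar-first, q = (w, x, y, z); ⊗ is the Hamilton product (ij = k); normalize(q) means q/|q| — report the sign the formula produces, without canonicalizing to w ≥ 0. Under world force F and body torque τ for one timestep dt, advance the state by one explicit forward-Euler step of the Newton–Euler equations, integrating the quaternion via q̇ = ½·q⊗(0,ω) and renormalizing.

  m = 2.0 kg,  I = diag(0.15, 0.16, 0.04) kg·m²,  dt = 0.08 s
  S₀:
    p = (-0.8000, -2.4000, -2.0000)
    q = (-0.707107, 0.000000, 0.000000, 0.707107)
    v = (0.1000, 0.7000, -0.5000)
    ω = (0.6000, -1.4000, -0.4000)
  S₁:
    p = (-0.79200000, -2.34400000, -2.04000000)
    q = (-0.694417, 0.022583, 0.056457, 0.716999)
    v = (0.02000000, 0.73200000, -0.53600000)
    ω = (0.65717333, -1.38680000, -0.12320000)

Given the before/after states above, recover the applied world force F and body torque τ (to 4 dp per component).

Δv = v₁−v₀ = (-0.08000000, 0.03200000, -0.03600000)
applied force F = (-2.0000, 0.8000, -0.9000)
rate change Δω = (0.05717333, 0.01320000, 0.27680000)
ω₀×(Iω₀) = (-0.0672, -0.0264, -0.0084)
applied torque τ = (0.0400, 0.0000, 0.1300)

F = (-2.0000, 0.8000, -0.9000)
τ = (0.0400, 0.0000, 0.1300)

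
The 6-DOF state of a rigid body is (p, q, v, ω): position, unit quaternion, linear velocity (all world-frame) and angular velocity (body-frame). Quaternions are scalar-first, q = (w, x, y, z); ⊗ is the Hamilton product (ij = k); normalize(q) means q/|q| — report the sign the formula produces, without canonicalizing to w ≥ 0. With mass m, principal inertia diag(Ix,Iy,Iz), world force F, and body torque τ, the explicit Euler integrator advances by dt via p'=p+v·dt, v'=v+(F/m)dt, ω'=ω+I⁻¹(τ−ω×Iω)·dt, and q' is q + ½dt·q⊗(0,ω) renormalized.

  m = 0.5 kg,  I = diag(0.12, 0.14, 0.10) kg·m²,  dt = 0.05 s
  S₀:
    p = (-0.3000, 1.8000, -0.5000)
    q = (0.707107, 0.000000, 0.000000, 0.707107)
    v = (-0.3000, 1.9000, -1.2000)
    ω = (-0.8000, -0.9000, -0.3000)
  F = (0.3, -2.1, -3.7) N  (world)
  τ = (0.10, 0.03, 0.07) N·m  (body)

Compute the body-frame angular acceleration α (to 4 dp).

precession coupling ω×(Iω) = (-0.0108, 0.0048, 0.0144)
(τ − ω×Iω)/I = (0.9233, 0.1800, 0.5560)

α = (0.9233, 0.1800, 0.5560)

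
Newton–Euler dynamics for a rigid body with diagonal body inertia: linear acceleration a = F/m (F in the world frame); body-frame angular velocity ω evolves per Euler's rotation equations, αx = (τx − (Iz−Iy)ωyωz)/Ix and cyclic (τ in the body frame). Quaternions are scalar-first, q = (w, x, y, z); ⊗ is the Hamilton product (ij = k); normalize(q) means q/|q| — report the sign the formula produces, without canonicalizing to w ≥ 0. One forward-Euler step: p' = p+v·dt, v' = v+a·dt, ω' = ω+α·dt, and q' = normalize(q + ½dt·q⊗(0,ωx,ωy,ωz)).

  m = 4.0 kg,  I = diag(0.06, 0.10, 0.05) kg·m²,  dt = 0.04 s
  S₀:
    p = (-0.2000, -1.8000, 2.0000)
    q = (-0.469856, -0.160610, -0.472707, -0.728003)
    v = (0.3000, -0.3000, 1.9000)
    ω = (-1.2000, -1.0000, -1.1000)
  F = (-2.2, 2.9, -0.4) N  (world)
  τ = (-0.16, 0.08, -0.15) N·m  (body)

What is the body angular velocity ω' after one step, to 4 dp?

precession coupling ω×(Iω) = (-0.0550, 0.0132, 0.0480)
angular accel α = (-1.7500, 0.6680, -3.9600)
ω' = ω + α·dt = (-1.2700, -0.9733, -1.2584)

ω' = (-1.2700, -0.9733, -1.2584)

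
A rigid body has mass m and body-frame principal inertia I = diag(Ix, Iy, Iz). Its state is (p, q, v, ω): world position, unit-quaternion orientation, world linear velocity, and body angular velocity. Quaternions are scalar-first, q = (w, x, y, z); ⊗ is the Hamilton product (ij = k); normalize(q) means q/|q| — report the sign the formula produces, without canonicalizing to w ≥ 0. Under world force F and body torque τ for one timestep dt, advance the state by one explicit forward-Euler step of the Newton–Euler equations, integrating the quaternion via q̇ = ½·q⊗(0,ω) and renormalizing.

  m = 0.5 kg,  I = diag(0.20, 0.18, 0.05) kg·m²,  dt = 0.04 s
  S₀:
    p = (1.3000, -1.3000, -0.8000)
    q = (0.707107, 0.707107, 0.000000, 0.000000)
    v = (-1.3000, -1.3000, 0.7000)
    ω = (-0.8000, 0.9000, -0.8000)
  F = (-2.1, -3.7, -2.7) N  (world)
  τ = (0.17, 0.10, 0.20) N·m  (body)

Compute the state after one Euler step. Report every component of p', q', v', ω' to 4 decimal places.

p' = (1.2480, -1.3520, -0.7720)
q' = (0.7181, 0.6955, 0.0240, 0.0014)
v' = (-1.4680, -1.5960, 0.4840)
ω' = (-0.7847, 0.9009, -0.6515)

(τ − ω×Iω)/I = (0.3820, 0.0222, 3.7120)
ω + α·dt = (-0.7847, 0.9009, -0.6515)
2q̇ = q⊗(0,ω) = (0.5656856, -0.5656856, 1.2020819, 0.0707107)
updated quaternion q' = (0.7181, 0.6955, 0.0240, 0.0014)
a = F/m = (-4.2000, -7.4000, -5.4000)
p' = p + v·dt = (1.2480, -1.3520, -0.7720)
v' = v + a·dt = (-1.4680, -1.5960, 0.4840)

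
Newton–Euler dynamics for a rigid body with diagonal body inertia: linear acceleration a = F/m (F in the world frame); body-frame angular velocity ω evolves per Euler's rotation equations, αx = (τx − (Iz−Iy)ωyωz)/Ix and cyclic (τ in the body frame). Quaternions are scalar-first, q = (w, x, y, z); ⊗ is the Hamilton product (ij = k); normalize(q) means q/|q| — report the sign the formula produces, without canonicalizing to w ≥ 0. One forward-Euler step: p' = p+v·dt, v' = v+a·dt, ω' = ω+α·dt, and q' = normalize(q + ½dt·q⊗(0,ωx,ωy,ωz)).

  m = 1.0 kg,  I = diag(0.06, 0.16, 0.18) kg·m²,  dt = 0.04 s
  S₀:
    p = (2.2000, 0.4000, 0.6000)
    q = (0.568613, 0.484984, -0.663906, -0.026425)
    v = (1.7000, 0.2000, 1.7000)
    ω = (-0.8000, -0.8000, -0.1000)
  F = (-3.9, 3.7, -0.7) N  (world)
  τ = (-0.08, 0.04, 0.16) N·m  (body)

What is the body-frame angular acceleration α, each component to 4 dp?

α = (-1.3600, 0.3100, 0.5333)

gyro term ω×Iω = (0.0016, -0.0096, 0.0640)
α = I⁻¹(τ − ω×Iω) = (-1.3600, 0.3100, 0.5333)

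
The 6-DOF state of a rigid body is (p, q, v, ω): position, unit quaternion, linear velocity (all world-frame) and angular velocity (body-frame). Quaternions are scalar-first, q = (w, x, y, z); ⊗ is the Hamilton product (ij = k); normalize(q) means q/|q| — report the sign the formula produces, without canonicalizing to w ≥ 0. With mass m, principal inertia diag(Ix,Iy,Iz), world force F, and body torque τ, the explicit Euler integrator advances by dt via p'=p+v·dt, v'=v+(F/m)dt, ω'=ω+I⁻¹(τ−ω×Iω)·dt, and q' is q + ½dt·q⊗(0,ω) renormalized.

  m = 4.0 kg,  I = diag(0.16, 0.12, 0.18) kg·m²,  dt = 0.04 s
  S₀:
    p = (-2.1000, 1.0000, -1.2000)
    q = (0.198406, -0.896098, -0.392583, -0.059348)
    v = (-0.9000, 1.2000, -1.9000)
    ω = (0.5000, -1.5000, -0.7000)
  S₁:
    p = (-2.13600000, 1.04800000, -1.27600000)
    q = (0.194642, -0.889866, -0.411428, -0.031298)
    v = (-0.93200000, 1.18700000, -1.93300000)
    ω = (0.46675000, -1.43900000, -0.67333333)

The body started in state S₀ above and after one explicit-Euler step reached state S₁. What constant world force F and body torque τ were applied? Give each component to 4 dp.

rate change Δω = (-0.03325000, 0.06100000, 0.02666667)
precession coupling = (0.0630, 0.0070, 0.0300)
I·α + gyro = (-0.0700, 0.1900, 0.1500)
velocity change Δv = (-0.03200000, -0.01300000, -0.03300000)
m·(v₁−v₀)/dt = (-3.2000, -1.3000, -3.3000)

F = (-3.2000, -1.3000, -3.3000)
τ = (-0.0700, 0.1900, 0.1500)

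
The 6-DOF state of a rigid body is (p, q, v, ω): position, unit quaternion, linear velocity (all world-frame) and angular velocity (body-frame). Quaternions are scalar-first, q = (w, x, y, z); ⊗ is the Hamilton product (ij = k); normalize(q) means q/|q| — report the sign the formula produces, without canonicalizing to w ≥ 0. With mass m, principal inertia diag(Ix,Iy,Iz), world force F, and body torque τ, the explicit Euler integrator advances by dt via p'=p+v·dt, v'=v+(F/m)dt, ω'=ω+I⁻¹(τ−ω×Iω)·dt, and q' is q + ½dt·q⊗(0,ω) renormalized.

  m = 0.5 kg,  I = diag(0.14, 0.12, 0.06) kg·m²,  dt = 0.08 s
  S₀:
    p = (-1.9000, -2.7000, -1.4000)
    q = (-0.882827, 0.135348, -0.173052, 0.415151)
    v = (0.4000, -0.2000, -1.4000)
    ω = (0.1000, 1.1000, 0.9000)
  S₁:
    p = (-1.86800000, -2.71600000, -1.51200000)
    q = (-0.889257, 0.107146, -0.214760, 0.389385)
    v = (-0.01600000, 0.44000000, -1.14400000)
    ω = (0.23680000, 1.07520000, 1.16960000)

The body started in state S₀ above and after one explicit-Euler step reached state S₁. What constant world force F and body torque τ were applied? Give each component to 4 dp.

v₁ − v₀ = (-0.41600000, 0.64000000, 0.25600000)
applied force F = (-2.6000, 4.0000, 1.6000)
rate change Δω = (0.13680000, -0.02480000, 0.26960000)
τ = I·(Δω/dt) + ω₀×(Iω₀) = (0.1800, -0.0300, 0.2000)

F = (-2.6000, 4.0000, 1.6000)
τ = (0.1800, -0.0300, 0.2000)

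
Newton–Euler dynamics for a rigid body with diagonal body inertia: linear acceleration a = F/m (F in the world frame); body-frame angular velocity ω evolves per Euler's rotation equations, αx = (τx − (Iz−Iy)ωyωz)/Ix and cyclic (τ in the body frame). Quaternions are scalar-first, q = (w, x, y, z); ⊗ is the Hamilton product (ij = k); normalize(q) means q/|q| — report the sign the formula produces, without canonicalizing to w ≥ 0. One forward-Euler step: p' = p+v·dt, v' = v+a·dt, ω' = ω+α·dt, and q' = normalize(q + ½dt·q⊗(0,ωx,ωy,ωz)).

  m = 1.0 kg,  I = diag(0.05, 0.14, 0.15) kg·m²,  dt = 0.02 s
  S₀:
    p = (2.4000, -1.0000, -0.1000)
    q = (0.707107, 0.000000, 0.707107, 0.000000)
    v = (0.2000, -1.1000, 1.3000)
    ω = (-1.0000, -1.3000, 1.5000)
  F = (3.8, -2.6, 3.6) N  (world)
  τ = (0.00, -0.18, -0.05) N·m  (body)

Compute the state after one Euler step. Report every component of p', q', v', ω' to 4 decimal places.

p' = (2.4040, -1.0220, -0.0740)
q' = (0.7161, 0.0035, 0.6977, 0.0177)
v' = (0.2760, -1.1520, 1.3720)
ω' = (-0.9922, -1.3471, 1.4777)

angular accel α = (0.3900, -2.3571, -1.1133)
new body rate ω' = (-0.9922, -1.3471, 1.4777)
2q̇ = q⊗(0,ω) = (0.9192391, 0.3535535, -0.9192391, 1.7677675)
q + ½dt·q⊗(0,ω), renormalized = (0.7161, 0.0035, 0.6977, 0.0177)
a = (3.8000, -2.6000, 3.6000)
new position p' = (2.4040, -1.0220, -0.0740)
v + (F/m)dt = (0.2760, -1.1520, 1.3720)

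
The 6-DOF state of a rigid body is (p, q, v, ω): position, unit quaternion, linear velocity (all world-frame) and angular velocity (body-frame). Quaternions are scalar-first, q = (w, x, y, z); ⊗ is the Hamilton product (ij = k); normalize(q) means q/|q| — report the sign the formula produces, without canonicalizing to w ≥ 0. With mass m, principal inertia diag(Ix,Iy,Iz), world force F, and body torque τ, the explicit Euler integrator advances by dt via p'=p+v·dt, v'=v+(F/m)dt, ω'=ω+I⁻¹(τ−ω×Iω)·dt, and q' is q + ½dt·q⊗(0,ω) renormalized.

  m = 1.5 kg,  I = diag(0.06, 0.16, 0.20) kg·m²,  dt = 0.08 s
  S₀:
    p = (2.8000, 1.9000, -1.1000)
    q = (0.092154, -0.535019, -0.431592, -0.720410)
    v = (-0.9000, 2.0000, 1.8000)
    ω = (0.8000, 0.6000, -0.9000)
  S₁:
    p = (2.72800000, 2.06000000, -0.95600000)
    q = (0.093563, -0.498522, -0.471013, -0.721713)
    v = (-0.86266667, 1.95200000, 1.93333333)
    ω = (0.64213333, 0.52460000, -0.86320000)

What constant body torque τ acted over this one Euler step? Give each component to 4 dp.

ω₁ − ω₀ = (-0.15786667, -0.07540000, 0.03680000)
I·α + gyro = (-0.1400, -0.0500, 0.1400)

τ = (-0.1400, -0.0500, 0.1400)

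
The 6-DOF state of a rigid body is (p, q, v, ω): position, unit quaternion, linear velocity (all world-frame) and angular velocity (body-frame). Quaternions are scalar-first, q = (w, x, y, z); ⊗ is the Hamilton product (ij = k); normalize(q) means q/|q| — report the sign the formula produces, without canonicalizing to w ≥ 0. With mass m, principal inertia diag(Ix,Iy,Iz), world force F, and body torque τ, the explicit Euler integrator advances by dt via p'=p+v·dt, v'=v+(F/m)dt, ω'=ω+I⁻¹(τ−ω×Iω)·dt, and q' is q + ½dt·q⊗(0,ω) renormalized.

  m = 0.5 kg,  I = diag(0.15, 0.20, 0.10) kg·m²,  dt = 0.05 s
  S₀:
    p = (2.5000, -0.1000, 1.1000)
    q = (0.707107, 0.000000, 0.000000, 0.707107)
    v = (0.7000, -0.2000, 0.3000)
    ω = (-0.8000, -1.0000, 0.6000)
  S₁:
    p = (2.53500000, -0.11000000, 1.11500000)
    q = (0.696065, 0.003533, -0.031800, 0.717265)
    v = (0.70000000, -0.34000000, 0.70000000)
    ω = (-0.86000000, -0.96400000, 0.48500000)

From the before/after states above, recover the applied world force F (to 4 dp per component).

v₁ − v₀ = (0.00000000, -0.14000000, 0.40000000)
applied force F = (0.0000, -1.4000, 4.0000)

F = (0.0000, -1.4000, 4.0000)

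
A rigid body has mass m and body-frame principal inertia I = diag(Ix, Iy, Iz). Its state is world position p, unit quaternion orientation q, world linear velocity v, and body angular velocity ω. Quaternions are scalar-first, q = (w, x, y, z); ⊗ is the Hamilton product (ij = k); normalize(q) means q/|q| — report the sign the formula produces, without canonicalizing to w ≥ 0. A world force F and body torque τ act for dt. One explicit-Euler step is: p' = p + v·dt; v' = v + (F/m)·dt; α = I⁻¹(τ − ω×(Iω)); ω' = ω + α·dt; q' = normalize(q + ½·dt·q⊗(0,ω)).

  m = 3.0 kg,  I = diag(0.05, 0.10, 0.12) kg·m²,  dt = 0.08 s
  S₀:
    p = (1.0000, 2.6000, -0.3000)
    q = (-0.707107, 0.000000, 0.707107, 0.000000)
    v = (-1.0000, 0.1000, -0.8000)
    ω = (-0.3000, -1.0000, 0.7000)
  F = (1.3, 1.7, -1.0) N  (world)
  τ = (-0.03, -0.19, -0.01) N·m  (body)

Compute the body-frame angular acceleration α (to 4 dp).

α = (-0.3200, -2.0470, -0.2083)

precession coupling ω×(Iω) = (-0.0140, 0.0147, 0.0150)
(τ − ω×Iω)/I = (-0.3200, -2.0470, -0.2083)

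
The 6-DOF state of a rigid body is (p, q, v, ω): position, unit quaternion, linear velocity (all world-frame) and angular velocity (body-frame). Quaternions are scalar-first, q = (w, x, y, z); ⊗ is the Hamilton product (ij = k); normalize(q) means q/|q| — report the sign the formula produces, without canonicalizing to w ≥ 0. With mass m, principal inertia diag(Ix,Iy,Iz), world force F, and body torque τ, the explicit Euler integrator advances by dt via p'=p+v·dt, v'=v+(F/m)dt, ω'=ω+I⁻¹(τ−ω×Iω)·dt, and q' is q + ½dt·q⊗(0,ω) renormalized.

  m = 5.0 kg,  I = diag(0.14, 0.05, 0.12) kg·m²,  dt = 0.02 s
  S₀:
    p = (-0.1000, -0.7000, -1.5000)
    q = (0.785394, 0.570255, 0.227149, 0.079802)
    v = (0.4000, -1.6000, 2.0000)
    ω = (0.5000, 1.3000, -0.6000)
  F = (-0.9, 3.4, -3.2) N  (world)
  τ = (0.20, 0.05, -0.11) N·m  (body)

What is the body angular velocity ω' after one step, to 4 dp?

ω' = (0.5364, 1.3224, -0.6086)

(τ − ω×Iω)/I = (1.8186, 1.1200, -0.4292)
ω + α·dt = (0.5364, 1.3224, -0.6086)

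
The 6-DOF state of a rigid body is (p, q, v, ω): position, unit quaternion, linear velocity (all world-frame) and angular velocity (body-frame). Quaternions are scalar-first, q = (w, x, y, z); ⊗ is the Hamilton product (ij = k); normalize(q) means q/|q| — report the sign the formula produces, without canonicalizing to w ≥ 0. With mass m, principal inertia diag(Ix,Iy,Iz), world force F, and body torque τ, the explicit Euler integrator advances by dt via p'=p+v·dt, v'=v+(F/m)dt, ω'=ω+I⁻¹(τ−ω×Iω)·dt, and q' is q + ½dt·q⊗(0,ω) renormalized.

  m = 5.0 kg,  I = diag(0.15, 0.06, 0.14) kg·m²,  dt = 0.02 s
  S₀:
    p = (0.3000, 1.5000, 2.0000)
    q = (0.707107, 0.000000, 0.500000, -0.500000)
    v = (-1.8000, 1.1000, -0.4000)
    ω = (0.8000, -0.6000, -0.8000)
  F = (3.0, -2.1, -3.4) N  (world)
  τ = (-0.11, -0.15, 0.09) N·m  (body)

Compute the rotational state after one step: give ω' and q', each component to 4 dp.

ω' = (0.7802, -0.6479, -0.7933)
q' = (0.7060, -0.0013, 0.4917, -0.5096)

precession coupling ω×(Iω) = (0.0384, -0.0064, 0.0432)
(τ − ω×Iω)/I = (-0.9893, -2.3933, 0.3343)
ω + α·dt = (0.7802, -0.6479, -0.7933)
Hamilton product q⊗(0,ω) = (-0.1000000, -0.1343144, -0.8242642, -0.9656856)
q + ½dt·q⊗(0,ω), renormalized = (0.7060, -0.0013, 0.4917, -0.5096)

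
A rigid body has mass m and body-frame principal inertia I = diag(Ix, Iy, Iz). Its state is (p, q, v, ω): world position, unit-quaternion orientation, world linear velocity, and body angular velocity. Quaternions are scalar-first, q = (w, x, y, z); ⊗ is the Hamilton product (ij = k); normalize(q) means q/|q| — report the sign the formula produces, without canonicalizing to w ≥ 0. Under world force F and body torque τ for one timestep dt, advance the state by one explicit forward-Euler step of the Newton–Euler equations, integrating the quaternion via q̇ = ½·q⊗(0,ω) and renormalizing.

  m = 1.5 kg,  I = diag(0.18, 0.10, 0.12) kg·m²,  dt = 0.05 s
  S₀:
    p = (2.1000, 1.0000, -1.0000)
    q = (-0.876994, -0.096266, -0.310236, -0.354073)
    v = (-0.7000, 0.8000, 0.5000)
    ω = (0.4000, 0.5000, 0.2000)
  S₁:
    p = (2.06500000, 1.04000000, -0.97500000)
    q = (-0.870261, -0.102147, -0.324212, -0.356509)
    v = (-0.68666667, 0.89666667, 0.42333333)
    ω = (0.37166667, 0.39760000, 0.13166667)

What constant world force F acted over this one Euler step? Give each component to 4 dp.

F = (0.4000, 2.9000, -2.3000)

velocity change Δv = (0.01333333, 0.09666667, -0.07666667)
applied force F = (0.4000, 2.9000, -2.3000)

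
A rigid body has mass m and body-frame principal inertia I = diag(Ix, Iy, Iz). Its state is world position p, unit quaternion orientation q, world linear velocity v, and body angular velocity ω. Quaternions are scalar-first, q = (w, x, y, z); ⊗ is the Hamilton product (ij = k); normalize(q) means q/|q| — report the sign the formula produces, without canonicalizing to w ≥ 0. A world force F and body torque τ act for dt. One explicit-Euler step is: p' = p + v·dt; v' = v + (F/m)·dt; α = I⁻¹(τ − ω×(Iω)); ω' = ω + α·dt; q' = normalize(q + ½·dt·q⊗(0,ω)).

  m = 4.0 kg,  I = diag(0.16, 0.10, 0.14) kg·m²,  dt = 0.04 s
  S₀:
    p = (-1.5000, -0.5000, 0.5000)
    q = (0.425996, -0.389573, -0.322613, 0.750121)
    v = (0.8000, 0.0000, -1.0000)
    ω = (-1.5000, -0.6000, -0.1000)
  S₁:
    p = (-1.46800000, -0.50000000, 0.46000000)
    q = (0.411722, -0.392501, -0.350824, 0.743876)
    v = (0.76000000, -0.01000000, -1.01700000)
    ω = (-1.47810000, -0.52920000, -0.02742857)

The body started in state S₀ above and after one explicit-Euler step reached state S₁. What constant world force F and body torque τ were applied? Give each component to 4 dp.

ω₁ − ω₀ = (0.02190000, 0.07080000, 0.07257143)
gyro term ω₀×Iω₀ = (0.0024, 0.0030, -0.0540)
τ = I·(Δω/dt) + ω₀×(Iω₀) = (0.0900, 0.1800, 0.2000)
Δv = v₁−v₀ = (-0.04000000, -0.01000000, -0.01700000)
F = m·Δv/dt = (-4.0000, -1.0000, -1.7000)

F = (-4.0000, -1.0000, -1.7000)
τ = (0.0900, 0.1800, 0.2000)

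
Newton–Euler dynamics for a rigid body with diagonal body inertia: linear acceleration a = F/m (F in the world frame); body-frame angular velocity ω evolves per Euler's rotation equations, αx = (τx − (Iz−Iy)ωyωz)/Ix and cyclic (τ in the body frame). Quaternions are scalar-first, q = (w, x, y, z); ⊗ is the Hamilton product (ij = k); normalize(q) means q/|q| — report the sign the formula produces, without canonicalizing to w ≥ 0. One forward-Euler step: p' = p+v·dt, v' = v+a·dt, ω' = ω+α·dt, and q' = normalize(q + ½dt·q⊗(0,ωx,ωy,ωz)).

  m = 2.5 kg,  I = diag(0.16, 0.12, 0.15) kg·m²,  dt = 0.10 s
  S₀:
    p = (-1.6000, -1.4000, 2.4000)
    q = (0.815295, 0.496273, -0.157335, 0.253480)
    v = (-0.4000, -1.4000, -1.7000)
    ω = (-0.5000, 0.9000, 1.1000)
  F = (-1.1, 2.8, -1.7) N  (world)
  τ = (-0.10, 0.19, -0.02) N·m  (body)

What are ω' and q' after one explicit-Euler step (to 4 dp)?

(τ − ω×Iω)/I = (-0.8106, 1.6292, -0.2533)
ω + α·dt = (-0.5811, 1.0629, 1.0747)
Hamilton product q⊗(0,ω) = (0.1109100, -0.8088480, 0.0611252, 1.2648027)
q + ½dt·q⊗(0,ω), renormalized = (0.8185, 0.4545, -0.1538, 0.3158)

ω' = (-0.5811, 1.0629, 1.0747)
q' = (0.8185, 0.4545, -0.1538, 0.3158)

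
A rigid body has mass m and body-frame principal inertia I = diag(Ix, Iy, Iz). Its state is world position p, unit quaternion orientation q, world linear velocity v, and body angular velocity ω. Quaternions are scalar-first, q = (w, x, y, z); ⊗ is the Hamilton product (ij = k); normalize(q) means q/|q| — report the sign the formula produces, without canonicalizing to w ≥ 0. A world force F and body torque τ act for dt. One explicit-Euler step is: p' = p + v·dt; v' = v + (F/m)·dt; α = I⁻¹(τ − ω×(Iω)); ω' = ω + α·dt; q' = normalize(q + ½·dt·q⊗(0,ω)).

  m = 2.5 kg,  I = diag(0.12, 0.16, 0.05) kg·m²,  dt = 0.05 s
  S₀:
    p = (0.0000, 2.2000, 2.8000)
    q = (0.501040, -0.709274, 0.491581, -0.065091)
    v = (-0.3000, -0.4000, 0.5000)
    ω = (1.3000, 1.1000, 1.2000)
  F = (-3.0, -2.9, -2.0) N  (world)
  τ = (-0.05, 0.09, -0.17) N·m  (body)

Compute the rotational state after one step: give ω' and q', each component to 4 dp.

ω×(Iω) gyroscopic = (-0.1452, 0.1092, 0.0572)
α = I⁻¹(τ − ω×Iω) = (0.7933, -0.1200, -4.5440)
ω' = ω + α·dt = (1.3397, 1.0940, 0.9728)
2q̇ = q⊗(0,ω) = (0.4594263, 1.3128493, 1.3176545, -0.8180087)
q' = normalize(q + ½dt·q⊗(0,ω)) = (0.5118, -0.6755, 0.5238, -0.0854)

ω' = (1.3397, 1.0940, 0.9728)
q' = (0.5118, -0.6755, 0.5238, -0.0854)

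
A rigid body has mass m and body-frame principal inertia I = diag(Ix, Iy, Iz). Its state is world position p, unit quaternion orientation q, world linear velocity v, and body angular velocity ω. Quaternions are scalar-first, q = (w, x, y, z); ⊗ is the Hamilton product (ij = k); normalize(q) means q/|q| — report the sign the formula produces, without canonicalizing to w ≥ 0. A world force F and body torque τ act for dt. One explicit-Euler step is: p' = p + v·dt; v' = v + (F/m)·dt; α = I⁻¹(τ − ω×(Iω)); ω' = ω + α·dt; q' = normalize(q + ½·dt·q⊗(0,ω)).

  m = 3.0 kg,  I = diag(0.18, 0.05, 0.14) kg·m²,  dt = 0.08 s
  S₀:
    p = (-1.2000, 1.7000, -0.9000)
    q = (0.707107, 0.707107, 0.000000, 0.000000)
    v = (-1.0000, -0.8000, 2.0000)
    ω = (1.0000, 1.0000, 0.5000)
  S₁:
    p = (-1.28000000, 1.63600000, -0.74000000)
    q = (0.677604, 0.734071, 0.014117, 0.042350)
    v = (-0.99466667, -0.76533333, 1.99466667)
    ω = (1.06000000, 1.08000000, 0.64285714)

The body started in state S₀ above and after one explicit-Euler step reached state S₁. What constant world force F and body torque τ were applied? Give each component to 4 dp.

ω₁ − ω₀ = (0.06000000, 0.08000000, 0.14285714)
precession coupling = (0.0450, 0.0200, -0.1300)
applied torque τ = (0.1800, 0.0700, 0.1200)
v₁ − v₀ = (0.00533333, 0.03466667, -0.00533333)
F = m·Δv/dt = (0.2000, 1.3000, -0.2000)

F = (0.2000, 1.3000, -0.2000)
τ = (0.1800, 0.0700, 0.1200)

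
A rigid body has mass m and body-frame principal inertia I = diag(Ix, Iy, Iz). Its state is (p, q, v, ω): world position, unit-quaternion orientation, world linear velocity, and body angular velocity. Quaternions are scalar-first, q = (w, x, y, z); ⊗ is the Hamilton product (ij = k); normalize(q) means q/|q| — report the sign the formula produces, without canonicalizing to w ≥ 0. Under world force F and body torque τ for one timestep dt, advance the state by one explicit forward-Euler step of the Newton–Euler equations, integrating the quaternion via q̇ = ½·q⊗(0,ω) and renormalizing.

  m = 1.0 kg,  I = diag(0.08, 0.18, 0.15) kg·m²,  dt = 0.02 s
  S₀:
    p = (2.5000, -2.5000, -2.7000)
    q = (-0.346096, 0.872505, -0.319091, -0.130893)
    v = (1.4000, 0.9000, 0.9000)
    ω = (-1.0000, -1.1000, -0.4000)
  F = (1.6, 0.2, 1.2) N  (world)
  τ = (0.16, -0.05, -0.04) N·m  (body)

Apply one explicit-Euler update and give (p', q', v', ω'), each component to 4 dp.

ω×(Iω) gyroscopic = (-0.0132, -0.0280, 0.1100)
(τ − ω×Iω)/I = (2.1650, -0.1222, -1.0000)
ω + α·dt = (-0.9567, -1.1024, -0.4200)
Hamilton product q⊗(0,ω) = (0.4691477, 0.3297501, 0.8606006, -1.1404081)
updated quaternion q' = (-0.3414, 0.8757, -0.3104, -0.1423)
a = F/m = (1.6000, 0.2000, 1.2000)
new position p' = (2.5280, -2.4820, -2.6820)
new velocity v' = (1.4320, 0.9040, 0.9240)

p' = (2.5280, -2.4820, -2.6820)
q' = (-0.3414, 0.8757, -0.3104, -0.1423)
v' = (1.4320, 0.9040, 0.9240)
ω' = (-0.9567, -1.1024, -0.4200)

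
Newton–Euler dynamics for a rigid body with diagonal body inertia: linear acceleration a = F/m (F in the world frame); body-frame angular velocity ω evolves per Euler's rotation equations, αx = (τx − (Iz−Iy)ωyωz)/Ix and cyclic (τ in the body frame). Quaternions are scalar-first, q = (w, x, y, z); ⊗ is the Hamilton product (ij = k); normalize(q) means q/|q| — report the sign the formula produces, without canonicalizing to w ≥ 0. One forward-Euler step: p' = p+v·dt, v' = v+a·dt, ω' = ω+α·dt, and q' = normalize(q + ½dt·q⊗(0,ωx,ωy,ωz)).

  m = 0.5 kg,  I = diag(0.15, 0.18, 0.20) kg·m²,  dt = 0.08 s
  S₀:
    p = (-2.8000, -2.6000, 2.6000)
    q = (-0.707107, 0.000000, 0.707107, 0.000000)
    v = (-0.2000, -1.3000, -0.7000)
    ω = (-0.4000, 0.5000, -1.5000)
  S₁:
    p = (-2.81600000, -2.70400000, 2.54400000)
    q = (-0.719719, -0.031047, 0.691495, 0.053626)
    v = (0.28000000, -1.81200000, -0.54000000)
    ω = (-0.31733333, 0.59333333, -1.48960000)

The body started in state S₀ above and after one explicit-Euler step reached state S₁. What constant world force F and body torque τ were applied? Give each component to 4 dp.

ω₁ − ω₀ = (0.08266667, 0.09333333, 0.01040000)
τ = I·(Δω/dt) + ω₀×(Iω₀) = (0.1400, 0.1800, 0.0200)
velocity change Δv = (0.48000000, -0.51200000, 0.16000000)
applied force F = (3.0000, -3.2000, 1.0000)

F = (3.0000, -3.2000, 1.0000)
τ = (0.1400, 0.1800, 0.0200)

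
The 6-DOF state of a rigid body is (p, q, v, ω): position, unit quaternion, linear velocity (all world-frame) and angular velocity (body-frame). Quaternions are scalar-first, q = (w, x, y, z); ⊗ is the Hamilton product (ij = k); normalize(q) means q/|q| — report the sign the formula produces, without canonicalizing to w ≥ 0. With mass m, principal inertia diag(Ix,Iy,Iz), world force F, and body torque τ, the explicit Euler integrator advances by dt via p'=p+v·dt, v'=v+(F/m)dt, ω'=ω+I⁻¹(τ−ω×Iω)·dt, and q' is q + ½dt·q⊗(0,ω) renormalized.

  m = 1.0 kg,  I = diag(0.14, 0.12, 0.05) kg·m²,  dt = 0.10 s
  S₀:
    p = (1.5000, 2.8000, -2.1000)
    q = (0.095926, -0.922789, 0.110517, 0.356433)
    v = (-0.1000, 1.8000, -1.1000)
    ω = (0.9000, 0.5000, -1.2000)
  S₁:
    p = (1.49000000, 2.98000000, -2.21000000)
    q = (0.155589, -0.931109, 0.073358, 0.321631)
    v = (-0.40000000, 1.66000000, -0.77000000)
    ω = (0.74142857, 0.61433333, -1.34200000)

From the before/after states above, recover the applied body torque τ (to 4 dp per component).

τ = (-0.1800, 0.0400, -0.0800)

rate change Δω = (-0.15857143, 0.11433333, -0.14200000)
applied torque τ = (-0.1800, 0.0400, -0.0800)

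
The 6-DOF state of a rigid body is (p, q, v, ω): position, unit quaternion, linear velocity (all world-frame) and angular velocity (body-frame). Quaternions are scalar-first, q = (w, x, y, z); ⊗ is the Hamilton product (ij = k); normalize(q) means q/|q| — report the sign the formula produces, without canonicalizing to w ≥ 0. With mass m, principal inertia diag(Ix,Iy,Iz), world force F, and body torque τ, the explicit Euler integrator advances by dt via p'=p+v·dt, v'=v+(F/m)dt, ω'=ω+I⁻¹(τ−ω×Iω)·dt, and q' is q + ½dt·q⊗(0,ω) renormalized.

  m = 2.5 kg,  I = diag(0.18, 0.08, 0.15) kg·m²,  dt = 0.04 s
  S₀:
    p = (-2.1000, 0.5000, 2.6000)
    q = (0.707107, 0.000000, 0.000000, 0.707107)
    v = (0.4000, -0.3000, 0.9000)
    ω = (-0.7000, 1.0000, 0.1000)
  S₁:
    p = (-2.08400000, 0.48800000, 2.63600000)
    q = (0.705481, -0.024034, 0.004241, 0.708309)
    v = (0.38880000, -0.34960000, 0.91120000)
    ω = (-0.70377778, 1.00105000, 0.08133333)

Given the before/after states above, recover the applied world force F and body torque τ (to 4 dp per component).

F = (-0.7000, -3.1000, 0.7000)
τ = (-0.0100, 0.0000, 0.0000)

Δv = v₁−v₀ = (-0.01120000, -0.04960000, 0.01120000)
applied force F = (-0.7000, -3.1000, 0.7000)
Δω = ω₁−ω₀ = (-0.00377778, 0.00105000, -0.01866667)
gyro term ω₀×Iω₀ = (0.0070, -0.0021, 0.0700)
τ = I·(Δω/dt) + ω₀×(Iω₀) = (-0.0100, 0.0000, 0.0000)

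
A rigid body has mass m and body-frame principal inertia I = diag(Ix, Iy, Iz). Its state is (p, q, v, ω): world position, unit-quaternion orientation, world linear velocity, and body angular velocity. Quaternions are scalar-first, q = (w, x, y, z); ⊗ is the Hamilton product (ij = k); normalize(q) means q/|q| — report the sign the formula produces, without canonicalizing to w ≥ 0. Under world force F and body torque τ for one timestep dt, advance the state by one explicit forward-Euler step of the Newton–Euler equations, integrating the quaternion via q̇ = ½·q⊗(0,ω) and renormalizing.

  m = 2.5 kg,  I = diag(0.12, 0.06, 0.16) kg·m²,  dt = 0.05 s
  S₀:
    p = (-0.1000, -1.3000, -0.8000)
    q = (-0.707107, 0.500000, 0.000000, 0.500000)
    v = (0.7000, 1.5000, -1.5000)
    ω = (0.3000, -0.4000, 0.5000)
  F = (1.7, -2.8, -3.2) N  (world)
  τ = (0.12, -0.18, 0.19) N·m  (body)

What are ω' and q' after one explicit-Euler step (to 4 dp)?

ω' = (0.3583, -0.5450, 0.5571)
q' = (-0.7170, 0.4996, 0.0046, 0.4861)

α = I⁻¹(τ − ω×Iω) = (1.1667, -2.9000, 1.1425)
new body rate ω' = (0.3583, -0.5450, 0.5571)
Hamilton product q⊗(0,ω) = (-0.4000000, -0.0121321, 0.1828428, -0.5535535)
q + ½dt·q⊗(0,ω), renormalized = (-0.7170, 0.4996, 0.0046, 0.4861)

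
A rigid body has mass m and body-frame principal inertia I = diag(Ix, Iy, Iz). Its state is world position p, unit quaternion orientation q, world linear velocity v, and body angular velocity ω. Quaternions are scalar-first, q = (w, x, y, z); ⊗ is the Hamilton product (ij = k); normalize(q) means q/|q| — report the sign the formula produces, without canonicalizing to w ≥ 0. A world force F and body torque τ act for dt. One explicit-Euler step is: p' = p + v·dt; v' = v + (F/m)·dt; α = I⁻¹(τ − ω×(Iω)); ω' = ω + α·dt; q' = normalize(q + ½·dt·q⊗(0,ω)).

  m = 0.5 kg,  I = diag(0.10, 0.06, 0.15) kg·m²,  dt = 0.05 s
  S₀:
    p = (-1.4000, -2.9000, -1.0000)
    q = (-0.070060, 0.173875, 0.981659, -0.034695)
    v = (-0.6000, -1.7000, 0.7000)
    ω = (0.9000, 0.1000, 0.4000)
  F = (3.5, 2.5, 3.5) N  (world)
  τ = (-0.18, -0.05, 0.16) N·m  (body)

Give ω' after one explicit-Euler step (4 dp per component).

precession coupling ω×(Iω) = (0.0036, -0.0180, -0.0036)
(τ − ω×Iω)/I = (-1.8360, -0.5333, 1.0907)
new body rate ω' = (0.8082, 0.0733, 0.4545)

ω' = (0.8082, 0.0733, 0.4545)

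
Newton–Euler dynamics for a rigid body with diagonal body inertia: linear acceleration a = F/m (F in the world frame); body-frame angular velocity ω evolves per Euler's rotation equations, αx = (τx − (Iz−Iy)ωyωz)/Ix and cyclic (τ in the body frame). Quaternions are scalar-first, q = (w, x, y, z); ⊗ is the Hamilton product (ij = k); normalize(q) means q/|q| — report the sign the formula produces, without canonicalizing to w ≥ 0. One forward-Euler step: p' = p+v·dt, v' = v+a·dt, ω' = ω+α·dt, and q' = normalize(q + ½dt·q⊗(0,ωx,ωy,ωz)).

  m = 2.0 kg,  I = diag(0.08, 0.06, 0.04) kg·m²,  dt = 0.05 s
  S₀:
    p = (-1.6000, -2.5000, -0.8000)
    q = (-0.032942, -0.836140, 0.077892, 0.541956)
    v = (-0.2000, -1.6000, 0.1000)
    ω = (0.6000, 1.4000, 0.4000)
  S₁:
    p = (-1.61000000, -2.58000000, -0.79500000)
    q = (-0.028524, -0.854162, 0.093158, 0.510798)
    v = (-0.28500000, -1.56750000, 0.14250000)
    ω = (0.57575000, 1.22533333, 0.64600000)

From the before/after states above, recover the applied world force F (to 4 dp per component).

F = (-3.4000, 1.3000, 1.7000)

v₁ − v₀ = (-0.08500000, 0.03250000, 0.04250000)
F = m·Δv/dt = (-3.4000, 1.3000, 1.7000)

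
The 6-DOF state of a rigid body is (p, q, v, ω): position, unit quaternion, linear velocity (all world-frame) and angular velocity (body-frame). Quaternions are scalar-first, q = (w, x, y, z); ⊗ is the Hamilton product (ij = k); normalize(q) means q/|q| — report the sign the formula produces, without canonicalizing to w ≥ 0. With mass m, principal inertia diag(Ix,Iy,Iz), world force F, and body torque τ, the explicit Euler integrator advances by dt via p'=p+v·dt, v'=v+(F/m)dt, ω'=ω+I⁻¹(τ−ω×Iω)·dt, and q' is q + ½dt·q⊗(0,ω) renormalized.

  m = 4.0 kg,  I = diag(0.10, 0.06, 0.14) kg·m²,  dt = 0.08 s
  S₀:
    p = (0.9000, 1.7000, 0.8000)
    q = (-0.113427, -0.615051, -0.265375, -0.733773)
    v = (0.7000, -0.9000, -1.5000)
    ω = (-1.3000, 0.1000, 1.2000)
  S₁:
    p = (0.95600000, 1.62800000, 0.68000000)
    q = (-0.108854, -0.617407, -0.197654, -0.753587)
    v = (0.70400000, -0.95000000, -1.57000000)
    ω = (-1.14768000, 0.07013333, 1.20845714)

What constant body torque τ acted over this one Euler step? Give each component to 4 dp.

ω₁ − ω₀ = (0.15232000, -0.02986667, 0.00845714)
I·α + gyro = (0.2000, 0.0400, 0.0200)

τ = (0.2000, 0.0400, 0.0200)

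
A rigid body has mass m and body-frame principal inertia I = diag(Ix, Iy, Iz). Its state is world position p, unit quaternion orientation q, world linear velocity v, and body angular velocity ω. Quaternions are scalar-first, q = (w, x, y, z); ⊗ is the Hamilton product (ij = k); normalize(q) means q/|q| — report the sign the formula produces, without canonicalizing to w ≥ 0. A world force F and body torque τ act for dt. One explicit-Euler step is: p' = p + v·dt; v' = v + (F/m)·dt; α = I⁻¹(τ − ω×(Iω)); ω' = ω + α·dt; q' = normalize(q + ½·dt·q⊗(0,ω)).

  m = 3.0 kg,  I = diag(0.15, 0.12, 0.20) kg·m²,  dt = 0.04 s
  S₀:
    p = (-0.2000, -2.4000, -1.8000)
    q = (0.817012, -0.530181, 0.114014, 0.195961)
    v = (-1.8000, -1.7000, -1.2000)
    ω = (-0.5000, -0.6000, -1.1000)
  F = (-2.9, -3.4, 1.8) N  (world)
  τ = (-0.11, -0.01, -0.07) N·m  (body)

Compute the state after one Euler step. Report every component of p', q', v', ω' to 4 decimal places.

new position p' = (-0.2720, -2.4680, -1.8480)
new velocity v' = (-1.8387, -1.7453, -1.1760)
angular accel α = (-1.0853, 0.1458, -0.3050)
ω + α·dt = (-0.5434, -0.5942, -1.1122)
q⊗(0,ω) = (0.0188750, -0.4163448, -1.1713868, -0.5235976)
q + ½dt·q⊗(0,ω), renormalized = (0.8171, -0.5383, 0.0906, 0.1854)

p' = (-0.2720, -2.4680, -1.8480)
q' = (0.8171, -0.5383, 0.0906, 0.1854)
v' = (-1.8387, -1.7453, -1.1760)
ω' = (-0.5434, -0.5942, -1.1122)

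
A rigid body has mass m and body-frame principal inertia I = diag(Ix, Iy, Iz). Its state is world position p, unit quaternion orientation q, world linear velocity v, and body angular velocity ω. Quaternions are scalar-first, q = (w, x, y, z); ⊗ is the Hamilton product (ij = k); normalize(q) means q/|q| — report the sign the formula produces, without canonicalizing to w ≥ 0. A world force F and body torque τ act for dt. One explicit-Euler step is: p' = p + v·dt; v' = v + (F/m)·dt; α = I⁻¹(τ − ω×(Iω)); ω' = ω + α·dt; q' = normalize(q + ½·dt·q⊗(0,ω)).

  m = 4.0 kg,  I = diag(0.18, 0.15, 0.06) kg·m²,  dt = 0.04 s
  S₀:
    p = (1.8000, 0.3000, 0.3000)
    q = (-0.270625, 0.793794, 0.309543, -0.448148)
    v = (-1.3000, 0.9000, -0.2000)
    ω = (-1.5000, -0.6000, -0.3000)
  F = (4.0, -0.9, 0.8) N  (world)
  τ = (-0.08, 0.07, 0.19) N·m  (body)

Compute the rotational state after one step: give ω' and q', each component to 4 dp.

precession coupling ω×(Iω) = (-0.0162, 0.0540, -0.0270)
angular accel α = (-0.3544, 0.1067, 3.6167)
ω' = ω + α·dt = (-1.5142, -0.5957, -0.1553)
Hamilton product q⊗(0,ω) = (1.2419724, 0.0441858, 1.0727352, 0.0692256)
q + ½dt·q⊗(0,ω), renormalized = (-0.2457, 0.7942, 0.3308, -0.4465)

ω' = (-1.5142, -0.5957, -0.1553)
q' = (-0.2457, 0.7942, 0.3308, -0.4465)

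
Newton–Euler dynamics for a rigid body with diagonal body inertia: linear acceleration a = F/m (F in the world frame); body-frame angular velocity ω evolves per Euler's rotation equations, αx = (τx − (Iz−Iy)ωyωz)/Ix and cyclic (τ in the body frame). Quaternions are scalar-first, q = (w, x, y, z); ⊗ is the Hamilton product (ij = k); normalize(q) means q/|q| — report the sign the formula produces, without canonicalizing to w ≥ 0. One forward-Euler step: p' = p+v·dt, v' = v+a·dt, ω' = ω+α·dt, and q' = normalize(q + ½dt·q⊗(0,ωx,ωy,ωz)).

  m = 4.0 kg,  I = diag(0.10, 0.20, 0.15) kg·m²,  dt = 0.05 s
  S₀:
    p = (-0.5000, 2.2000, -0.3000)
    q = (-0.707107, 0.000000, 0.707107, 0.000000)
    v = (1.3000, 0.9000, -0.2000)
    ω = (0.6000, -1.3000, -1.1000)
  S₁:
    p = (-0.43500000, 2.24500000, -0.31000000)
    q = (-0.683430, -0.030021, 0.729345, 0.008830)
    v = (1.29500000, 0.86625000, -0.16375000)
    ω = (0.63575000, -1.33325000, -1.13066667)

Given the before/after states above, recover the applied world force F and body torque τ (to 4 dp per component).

F = (-0.4000, -2.7000, 2.9000)
τ = (0.0000, -0.1000, -0.1700)

rate change Δω = (0.03575000, -0.03325000, -0.03066667)
ω₀×(Iω₀) = (-0.0715, 0.0330, -0.0780)
applied torque τ = (0.0000, -0.1000, -0.1700)
velocity change Δv = (-0.00500000, -0.03375000, 0.03625000)
applied force F = (-0.4000, -2.7000, 2.9000)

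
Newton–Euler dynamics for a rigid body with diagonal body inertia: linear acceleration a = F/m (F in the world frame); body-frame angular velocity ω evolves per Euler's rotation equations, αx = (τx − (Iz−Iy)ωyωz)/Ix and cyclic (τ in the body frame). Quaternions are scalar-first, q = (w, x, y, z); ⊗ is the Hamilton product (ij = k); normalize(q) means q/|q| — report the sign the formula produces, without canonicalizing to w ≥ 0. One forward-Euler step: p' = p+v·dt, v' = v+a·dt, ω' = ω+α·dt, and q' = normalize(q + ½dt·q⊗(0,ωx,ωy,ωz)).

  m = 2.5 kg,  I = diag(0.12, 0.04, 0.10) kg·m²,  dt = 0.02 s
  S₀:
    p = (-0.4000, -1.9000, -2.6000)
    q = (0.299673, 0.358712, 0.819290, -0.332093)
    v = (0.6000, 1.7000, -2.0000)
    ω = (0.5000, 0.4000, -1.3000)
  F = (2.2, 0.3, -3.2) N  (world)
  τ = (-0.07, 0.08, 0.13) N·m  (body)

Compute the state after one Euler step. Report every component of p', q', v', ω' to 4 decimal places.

p' = (-0.3880, -1.8660, -2.6400)
q' = (0.2903, 0.3509, 0.8234, -0.3386)
v' = (0.6176, 1.7024, -2.0256)
ω' = (0.4935, 0.4465, -1.2708)

linear accel F/m = (0.8800, 0.1200, -1.2800)
p + v·dt = (-0.3880, -1.8660, -2.6400)
new velocity v' = (0.6176, 1.7024, -2.0256)
gyro term ω×Iω = (-0.0312, -0.0130, -0.0160)
(τ − ω×Iω)/I = (-0.3233, 2.3250, 1.4600)
ω' = ω + α·dt = (0.4935, 0.4465, -1.2708)
q⊗(0,ω) = (-0.9387929, -0.7824033, 0.4201483, -0.6557351)
updated quaternion q' = (0.2903, 0.3509, 0.8234, -0.3386)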